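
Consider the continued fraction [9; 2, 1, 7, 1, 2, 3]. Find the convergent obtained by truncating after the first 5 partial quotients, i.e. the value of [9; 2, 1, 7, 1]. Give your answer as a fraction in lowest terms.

a_0 = 9: 9/1
a_1 = 2: 19/2
a_2 = 1: 28/3
a_3 = 7: 215/23
a_4 = 1: 243/26

243/26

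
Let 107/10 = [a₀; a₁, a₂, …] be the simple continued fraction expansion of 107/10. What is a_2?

2

⌊107/10⌋ = 10, remainder 7
⌊10/7⌋ = 1, remainder 3
⌊7/3⌋ = 2, remainder 1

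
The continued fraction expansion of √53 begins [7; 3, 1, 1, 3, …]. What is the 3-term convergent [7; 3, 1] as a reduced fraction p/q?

Collapse the nested fraction from the inside out:
Start with 1.
3 + 1/(1/1) = 3 + 1/1 = 4/1
7 + 1/(4/1) = 7 + 1/4 = 29/4

29/4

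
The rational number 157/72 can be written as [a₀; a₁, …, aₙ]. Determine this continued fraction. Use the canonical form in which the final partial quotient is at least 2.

Repeatedly divide and take the remainder:
157 = 2·72 + 13, so a_0 = 2
72 = 5·13 + 7, so a_1 = 5
13 = 1·7 + 6, so a_2 = 1
7 = 1·6 + 1, so a_3 = 1
6 = 6·1 + 0, so a_4 = 6

[2; 5, 1, 1, 6]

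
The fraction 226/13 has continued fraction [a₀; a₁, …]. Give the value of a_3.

⌊226/13⌋ = 17, remainder 5
⌊13/5⌋ = 2, remainder 3
⌊5/3⌋ = 1, remainder 2
⌊3/2⌋ = 1, remainder 1

1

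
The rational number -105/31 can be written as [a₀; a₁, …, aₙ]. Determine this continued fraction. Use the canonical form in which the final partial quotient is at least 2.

[-4; 1, 1, 1, 1, 2, 2]

-105 = -4·31 + 19, so a_0 = -4
31 = 1·19 + 12, so a_1 = 1
19 = 1·12 + 7, so a_2 = 1
12 = 1·7 + 5, so a_3 = 1
7 = 1·5 + 2, so a_4 = 1
5 = 2·2 + 1, so a_5 = 2
2 = 2·1 + 0, so a_6 = 2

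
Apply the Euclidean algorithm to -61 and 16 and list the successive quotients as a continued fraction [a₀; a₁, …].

⌊-61/16⌋ = -4, remainder 3
⌊16/3⌋ = 5, remainder 1
⌊3/1⌋ = 3, remainder 0

[-4; 5, 3]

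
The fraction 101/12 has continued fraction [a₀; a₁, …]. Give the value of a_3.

2

Apply division with remainder until the remainder is 0:
101 = 8·12 + 5, so a_0 = 8
12 = 2·5 + 2, so a_1 = 2
5 = 2·2 + 1, so a_2 = 2
2 = 2·1 + 0, so a_3 = 2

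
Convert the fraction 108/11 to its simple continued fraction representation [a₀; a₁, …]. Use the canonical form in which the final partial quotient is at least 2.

Apply division with remainder until the remainder is 0:
108 = 9·11 + 9, so a_0 = 9
11 = 1·9 + 2, so a_1 = 1
9 = 4·2 + 1, so a_2 = 4
2 = 2·1 + 0, so a_3 = 2

[9; 1, 4, 2]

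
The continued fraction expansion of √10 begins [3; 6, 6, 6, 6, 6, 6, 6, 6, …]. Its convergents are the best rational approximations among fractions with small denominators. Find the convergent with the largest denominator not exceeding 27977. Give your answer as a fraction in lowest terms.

27379/8658

List convergents until the denominator exceeds the bound:
a_0 = 3: 3/1  (≤ bound)
a_1 = 6: 19/6  (≤ bound)
a_2 = 6: 117/37  (≤ bound)
a_3 = 6: 721/228  (≤ bound)
a_4 = 6: 4443/1405  (≤ bound)
a_5 = 6: 27379/8658  (≤ bound)
a_6 = 6: 168717/53353  (> 27977, stop)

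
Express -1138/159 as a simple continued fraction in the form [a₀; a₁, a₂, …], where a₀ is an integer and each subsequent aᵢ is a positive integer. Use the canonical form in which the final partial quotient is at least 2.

[-8; 1, 5, 2, 1, 3, 2]

⌊-1138/159⌋ = -8, remainder 134
⌊159/134⌋ = 1, remainder 25
⌊134/25⌋ = 5, remainder 9
⌊25/9⌋ = 2, remainder 7
⌊9/7⌋ = 1, remainder 2
⌊7/2⌋ = 3, remainder 1
⌊2/1⌋ = 2, remainder 0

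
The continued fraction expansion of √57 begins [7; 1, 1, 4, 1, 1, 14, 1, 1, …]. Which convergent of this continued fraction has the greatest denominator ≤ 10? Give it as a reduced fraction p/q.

68/9

a_0 = 7: 7/1  (≤ bound)
a_1 = 1: 8/1  (≤ bound)
a_2 = 1: 15/2  (≤ bound)
a_3 = 4: 68/9  (≤ bound)
a_4 = 1: 83/11  (> 10, stop)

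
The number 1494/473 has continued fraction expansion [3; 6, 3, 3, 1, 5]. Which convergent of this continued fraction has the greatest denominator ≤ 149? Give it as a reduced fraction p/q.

259/82

List convergents until the denominator exceeds the bound:
a_0 = 3: 3/1  (≤ bound)
a_1 = 6: 19/6  (≤ bound)
a_2 = 3: 60/19  (≤ bound)
a_3 = 3: 199/63  (≤ bound)
a_4 = 1: 259/82  (≤ bound)
a_5 = 5: 1494/473  (> 149, stop)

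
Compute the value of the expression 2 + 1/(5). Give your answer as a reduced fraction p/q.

Build up convergents one term at a time:
a_0 = 2: 2/1
a_1 = 5: 11/5

11/5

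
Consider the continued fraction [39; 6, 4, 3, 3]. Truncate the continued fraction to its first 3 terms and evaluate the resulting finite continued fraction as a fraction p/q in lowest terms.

979/25

Start with 4.
6 + 1/(4/1) = 6 + 1/4 = 25/4
39 + 1/(25/4) = 39 + 4/25 = 979/25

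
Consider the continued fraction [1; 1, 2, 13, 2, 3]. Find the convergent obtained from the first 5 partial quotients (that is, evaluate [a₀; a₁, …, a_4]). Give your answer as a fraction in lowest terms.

Start with 2.
13 + 1/(2/1) = 13 + 1/2 = 27/2
2 + 1/(27/2) = 2 + 2/27 = 56/27
1 + 1/(56/27) = 1 + 27/56 = 83/56
1 + 1/(83/56) = 1 + 56/83 = 139/83

139/83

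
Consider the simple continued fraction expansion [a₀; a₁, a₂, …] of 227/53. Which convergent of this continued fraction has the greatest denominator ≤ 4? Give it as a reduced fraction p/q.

17/4

a_0 = 4: 4/1  (≤ bound)
a_1 = 3: 13/3  (≤ bound)
a_2 = 1: 17/4  (≤ bound)
a_3 = 1: 30/7  (> 4, stop)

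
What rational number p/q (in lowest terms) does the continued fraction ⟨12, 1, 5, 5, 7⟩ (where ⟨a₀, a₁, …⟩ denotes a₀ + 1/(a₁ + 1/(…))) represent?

2863/223

a_0 = 12: 12/1
a_1 = 1: 13/1
a_2 = 5: 77/6
a_3 = 5: 398/31
a_4 = 7: 2863/223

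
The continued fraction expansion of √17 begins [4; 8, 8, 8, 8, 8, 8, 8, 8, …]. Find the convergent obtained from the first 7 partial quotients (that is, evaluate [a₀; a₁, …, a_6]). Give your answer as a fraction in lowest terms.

Start with 8.
8 + 1/(8/1) = 8 + 1/8 = 65/8
8 + 1/(65/8) = 8 + 8/65 = 528/65
8 + 1/(528/65) = 8 + 65/528 = 4289/528
8 + 1/(4289/528) = 8 + 528/4289 = 34840/4289
8 + 1/(34840/4289) = 8 + 4289/34840 = 283009/34840
4 + 1/(283009/34840) = 4 + 34840/283009 = 1166876/283009

1166876/283009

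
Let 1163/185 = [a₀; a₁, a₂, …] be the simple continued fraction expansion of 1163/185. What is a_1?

3

Run the Euclidean algorithm, recording each quotient:
1163 = 6·185 + 53, so a_0 = 6
185 = 3·53 + 26, so a_1 = 3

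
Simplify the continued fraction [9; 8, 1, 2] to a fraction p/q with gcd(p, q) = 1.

237/26

Compute successive convergents:
a_0 = 9: 9/1
a_1 = 8: 73/8
a_2 = 1: 82/9
a_3 = 2: 237/26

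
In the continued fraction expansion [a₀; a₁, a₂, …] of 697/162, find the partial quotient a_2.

3

Run the Euclidean algorithm, recording each quotient:
697 = 4·162 + 49, so a_0 = 4
162 = 3·49 + 15, so a_1 = 3
49 = 3·15 + 4, so a_2 = 3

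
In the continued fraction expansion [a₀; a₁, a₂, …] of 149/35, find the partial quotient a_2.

Repeatedly divide and take the remainder:
149 = 4·35 + 9, so a_0 = 4
35 = 3·9 + 8, so a_1 = 3
9 = 1·8 + 1, so a_2 = 1

1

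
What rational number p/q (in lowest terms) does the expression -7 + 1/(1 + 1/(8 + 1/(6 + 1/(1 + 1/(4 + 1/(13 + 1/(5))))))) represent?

Start with 5.
13 + 1/(5/1) = 13 + 1/5 = 66/5
4 + 1/(66/5) = 4 + 5/66 = 269/66
1 + 1/(269/66) = 1 + 66/269 = 335/269
6 + 1/(335/269) = 6 + 269/335 = 2279/335
8 + 1/(2279/335) = 8 + 335/2279 = 18567/2279
1 + 1/(18567/2279) = 1 + 2279/18567 = 20846/18567
-7 + 1/(20846/18567) = -7 + 18567/20846 = -127355/20846

-127355/20846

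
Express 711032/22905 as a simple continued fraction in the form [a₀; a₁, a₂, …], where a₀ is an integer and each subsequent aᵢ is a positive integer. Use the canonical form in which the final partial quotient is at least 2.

[31; 23, 2, 3, 1, 53, 2]

711032 ÷ 22905 → quotient 31, remainder 977
22905 ÷ 977 → quotient 23, remainder 434
977 ÷ 434 → quotient 2, remainder 109
434 ÷ 109 → quotient 3, remainder 107
109 ÷ 107 → quotient 1, remainder 2
107 ÷ 2 → quotient 53, remainder 1
2 ÷ 1 → quotient 2, remainder 0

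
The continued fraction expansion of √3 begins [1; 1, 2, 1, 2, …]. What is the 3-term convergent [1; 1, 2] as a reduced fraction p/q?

5/3

a_0 = 1: 1/1
a_1 = 1: 2/1
a_2 = 2: 5/3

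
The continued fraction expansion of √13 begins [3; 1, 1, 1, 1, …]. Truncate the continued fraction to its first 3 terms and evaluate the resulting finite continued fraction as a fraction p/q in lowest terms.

7/2

Starting at the tail and folding back:
Start with 1.
1 + 1/(1/1) = 1 + 1/1 = 2/1
3 + 1/(2/1) = 3 + 1/2 = 7/2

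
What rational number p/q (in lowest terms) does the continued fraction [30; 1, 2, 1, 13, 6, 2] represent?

22229/723

Work from the innermost term outward:
Start with 2.
6 + 1/(2/1) = 6 + 1/2 = 13/2
13 + 1/(13/2) = 13 + 2/13 = 171/13
1 + 1/(171/13) = 1 + 13/171 = 184/171
2 + 1/(184/171) = 2 + 171/184 = 539/184
1 + 1/(539/184) = 1 + 184/539 = 723/539
30 + 1/(723/539) = 30 + 539/723 = 22229/723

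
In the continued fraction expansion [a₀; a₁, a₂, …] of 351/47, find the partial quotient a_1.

2

Repeatedly divide and take the remainder:
⌊351/47⌋ = 7, remainder 22
⌊47/22⌋ = 2, remainder 3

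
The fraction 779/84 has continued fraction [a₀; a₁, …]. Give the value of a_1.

3

⌊779/84⌋ = 9, remainder 23
⌊84/23⌋ = 3, remainder 15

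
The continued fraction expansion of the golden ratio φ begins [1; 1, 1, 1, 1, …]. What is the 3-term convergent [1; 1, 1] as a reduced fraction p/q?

Start with 1.
1 + 1/(1/1) = 1 + 1/1 = 2/1
1 + 1/(2/1) = 1 + 1/2 = 3/2

3/2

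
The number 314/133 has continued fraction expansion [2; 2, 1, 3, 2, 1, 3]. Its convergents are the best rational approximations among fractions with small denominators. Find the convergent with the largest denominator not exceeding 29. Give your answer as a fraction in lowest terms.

59/25

a_0 = 2: 2/1  (≤ bound)
a_1 = 2: 5/2  (≤ bound)
a_2 = 1: 7/3  (≤ bound)
a_3 = 3: 26/11  (≤ bound)
a_4 = 2: 59/25  (≤ bound)
a_5 = 1: 85/36  (> 29, stop)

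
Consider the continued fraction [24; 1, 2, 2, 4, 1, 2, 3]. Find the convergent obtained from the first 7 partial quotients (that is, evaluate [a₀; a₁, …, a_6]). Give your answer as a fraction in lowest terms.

2644/107

a_0 = 24: 24/1
a_1 = 1: 25/1
a_2 = 2: 74/3
a_3 = 2: 173/7
a_4 = 4: 766/31
a_5 = 1: 939/38
a_6 = 2: 2644/107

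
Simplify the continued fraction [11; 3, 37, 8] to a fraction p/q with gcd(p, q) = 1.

Start with 8.
37 + 1/(8/1) = 37 + 1/8 = 297/8
3 + 1/(297/8) = 3 + 8/297 = 899/297
11 + 1/(899/297) = 11 + 297/899 = 10186/899

10186/899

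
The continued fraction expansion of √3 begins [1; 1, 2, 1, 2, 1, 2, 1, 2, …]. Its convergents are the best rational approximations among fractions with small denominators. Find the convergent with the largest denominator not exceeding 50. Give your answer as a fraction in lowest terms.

a_0 = 1: 1/1  (≤ bound)
a_1 = 1: 2/1  (≤ bound)
a_2 = 2: 5/3  (≤ bound)
a_3 = 1: 7/4  (≤ bound)
a_4 = 2: 19/11  (≤ bound)
a_5 = 1: 26/15  (≤ bound)
a_6 = 2: 71/41  (≤ bound)
a_7 = 1: 97/56  (> 50, stop)

71/41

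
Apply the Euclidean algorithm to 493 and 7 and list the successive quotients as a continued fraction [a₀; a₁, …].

[70; 2, 3]

⌊493/7⌋ = 70, remainder 3
⌊7/3⌋ = 2, remainder 1
⌊3/1⌋ = 3, remainder 0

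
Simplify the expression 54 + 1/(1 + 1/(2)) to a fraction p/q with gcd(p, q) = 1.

Start with 2.
1 + 1/(2/1) = 1 + 1/2 = 3/2
54 + 1/(3/2) = 54 + 2/3 = 164/3

164/3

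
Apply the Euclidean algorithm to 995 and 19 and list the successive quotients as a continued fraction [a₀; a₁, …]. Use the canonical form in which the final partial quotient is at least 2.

[52; 2, 1, 2, 2]

995 = 52·19 + 7, so a_0 = 52
19 = 2·7 + 5, so a_1 = 2
7 = 1·5 + 2, so a_2 = 1
5 = 2·2 + 1, so a_3 = 2
2 = 2·1 + 0, so a_4 = 2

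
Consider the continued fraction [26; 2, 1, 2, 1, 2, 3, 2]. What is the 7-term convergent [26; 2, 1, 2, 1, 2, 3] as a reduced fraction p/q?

2663/101

Use the convergent recurrence hₖ = aₖ·hₖ₋₁ + hₖ₋₂ (and likewise for the denominators kₖ):
a_0 = 26: 26/1
a_1 = 2: 53/2
a_2 = 1: 79/3
a_3 = 2: 211/8
a_4 = 1: 290/11
a_5 = 2: 791/30
a_6 = 3: 2663/101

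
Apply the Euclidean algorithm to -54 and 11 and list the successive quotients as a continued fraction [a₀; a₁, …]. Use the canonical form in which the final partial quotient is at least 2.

[-5; 11]

-54 ÷ 11 → quotient -5, remainder 1
11 ÷ 1 → quotient 11, remainder 0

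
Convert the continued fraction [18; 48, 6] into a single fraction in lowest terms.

Starting at the tail and folding back:
Start with 6.
48 + 1/(6/1) = 48 + 1/6 = 289/6
18 + 1/(289/6) = 18 + 6/289 = 5208/289

5208/289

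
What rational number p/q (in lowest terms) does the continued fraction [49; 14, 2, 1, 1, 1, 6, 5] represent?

192598/3925

Collapse the nested fraction from the inside out:
Start with 5.
6 + 1/(5/1) = 6 + 1/5 = 31/5
1 + 1/(31/5) = 1 + 5/31 = 36/31
1 + 1/(36/31) = 1 + 31/36 = 67/36
1 + 1/(67/36) = 1 + 36/67 = 103/67
2 + 1/(103/67) = 2 + 67/103 = 273/103
14 + 1/(273/103) = 14 + 103/273 = 3925/273
49 + 1/(3925/273) = 49 + 273/3925 = 192598/3925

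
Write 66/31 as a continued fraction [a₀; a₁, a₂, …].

⌊66/31⌋ = 2, remainder 4
⌊31/4⌋ = 7, remainder 3
⌊4/3⌋ = 1, remainder 1
⌊3/1⌋ = 3, remainder 0

[2; 7, 1, 3]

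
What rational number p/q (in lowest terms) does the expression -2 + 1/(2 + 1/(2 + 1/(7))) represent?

a_0 = -2: -2/1
a_1 = 2: -3/2
a_2 = 2: -8/5
a_3 = 7: -59/37

-59/37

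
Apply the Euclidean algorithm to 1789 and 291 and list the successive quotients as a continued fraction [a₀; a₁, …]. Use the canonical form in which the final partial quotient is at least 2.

[6; 6, 1, 3, 3, 3]

⌊1789/291⌋ = 6, remainder 43
⌊291/43⌋ = 6, remainder 33
⌊43/33⌋ = 1, remainder 10
⌊33/10⌋ = 3, remainder 3
⌊10/3⌋ = 3, remainder 1
⌊3/1⌋ = 3, remainder 0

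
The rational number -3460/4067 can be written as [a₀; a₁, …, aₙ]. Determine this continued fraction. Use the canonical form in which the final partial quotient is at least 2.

[-1; 6, 1, 2, 2, 1, 60]

-3460 ÷ 4067 → quotient -1, remainder 607
4067 ÷ 607 → quotient 6, remainder 425
607 ÷ 425 → quotient 1, remainder 182
425 ÷ 182 → quotient 2, remainder 61
182 ÷ 61 → quotient 2, remainder 60
61 ÷ 60 → quotient 1, remainder 1
60 ÷ 1 → quotient 60, remainder 0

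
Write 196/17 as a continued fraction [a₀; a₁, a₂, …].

[11; 1, 1, 8]

196 = 11·17 + 9, so a_0 = 11
17 = 1·9 + 8, so a_1 = 1
9 = 1·8 + 1, so a_2 = 1
8 = 8·1 + 0, so a_3 = 8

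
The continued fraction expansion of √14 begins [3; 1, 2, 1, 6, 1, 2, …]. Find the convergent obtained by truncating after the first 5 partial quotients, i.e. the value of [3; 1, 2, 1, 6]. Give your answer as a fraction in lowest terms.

a_0 = 3: 3/1
a_1 = 1: 4/1
a_2 = 2: 11/3
a_3 = 1: 15/4
a_4 = 6: 101/27

101/27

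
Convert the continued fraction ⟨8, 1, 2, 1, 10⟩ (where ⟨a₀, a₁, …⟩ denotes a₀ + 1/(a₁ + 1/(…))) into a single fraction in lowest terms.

Start with 10.
1 + 1/(10/1) = 1 + 1/10 = 11/10
2 + 1/(11/10) = 2 + 10/11 = 32/11
1 + 1/(32/11) = 1 + 11/32 = 43/32
8 + 1/(43/32) = 8 + 32/43 = 376/43

376/43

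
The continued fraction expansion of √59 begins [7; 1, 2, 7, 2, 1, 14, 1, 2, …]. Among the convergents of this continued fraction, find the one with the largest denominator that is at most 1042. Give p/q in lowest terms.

7781/1013

List convergents until the denominator exceeds the bound:
a_0 = 7: 7/1  (≤ bound)
a_1 = 1: 8/1  (≤ bound)
a_2 = 2: 23/3  (≤ bound)
a_3 = 7: 169/22  (≤ bound)
a_4 = 2: 361/47  (≤ bound)
a_5 = 1: 530/69  (≤ bound)
a_6 = 14: 7781/1013  (≤ bound)
a_7 = 1: 8311/1082  (> 1042, stop)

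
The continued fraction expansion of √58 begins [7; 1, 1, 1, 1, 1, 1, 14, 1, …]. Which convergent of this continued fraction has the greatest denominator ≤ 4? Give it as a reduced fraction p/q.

a_0 = 7: 7/1  (≤ bound)
a_1 = 1: 8/1  (≤ bound)
a_2 = 1: 15/2  (≤ bound)
a_3 = 1: 23/3  (≤ bound)
a_4 = 1: 38/5  (> 4, stop)

23/3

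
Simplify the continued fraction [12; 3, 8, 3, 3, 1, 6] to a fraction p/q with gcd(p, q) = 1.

a_0 = 12: 12/1
a_1 = 3: 37/3
a_2 = 8: 308/25
a_3 = 3: 961/78
a_4 = 3: 3191/259
a_5 = 1: 4152/337
a_6 = 6: 28103/2281

28103/2281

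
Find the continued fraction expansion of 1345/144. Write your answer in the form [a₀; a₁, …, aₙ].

[9; 2, 1, 15, 3]

Run the Euclidean algorithm, recording each quotient:
1345 ÷ 144 → quotient 9, remainder 49
144 ÷ 49 → quotient 2, remainder 46
49 ÷ 46 → quotient 1, remainder 3
46 ÷ 3 → quotient 15, remainder 1
3 ÷ 1 → quotient 3, remainder 0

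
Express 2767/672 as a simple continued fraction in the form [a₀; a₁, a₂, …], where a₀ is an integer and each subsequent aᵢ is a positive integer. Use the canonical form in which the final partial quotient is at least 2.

[4; 8, 1, 1, 39]

2767 ÷ 672 → quotient 4, remainder 79
672 ÷ 79 → quotient 8, remainder 40
79 ÷ 40 → quotient 1, remainder 39
40 ÷ 39 → quotient 1, remainder 1
39 ÷ 1 → quotient 39, remainder 0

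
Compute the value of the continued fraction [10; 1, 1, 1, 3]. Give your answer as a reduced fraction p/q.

117/11

Work from the innermost term outward:
Start with 3.
1 + 1/(3/1) = 1 + 1/3 = 4/3
1 + 1/(4/3) = 1 + 3/4 = 7/4
1 + 1/(7/4) = 1 + 4/7 = 11/7
10 + 1/(11/7) = 10 + 7/11 = 117/11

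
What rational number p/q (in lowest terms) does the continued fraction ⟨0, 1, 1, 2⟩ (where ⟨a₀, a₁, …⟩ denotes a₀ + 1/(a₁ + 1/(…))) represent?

3/5

Start with 2.
1 + 1/(2/1) = 1 + 1/2 = 3/2
1 + 1/(3/2) = 1 + 2/3 = 5/3
0 + 1/(5/3) = 0 + 3/5 = 3/5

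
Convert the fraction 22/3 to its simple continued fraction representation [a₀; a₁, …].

Run the Euclidean algorithm, recording each quotient:
⌊22/3⌋ = 7, remainder 1
⌊3/1⌋ = 3, remainder 0

[7; 3]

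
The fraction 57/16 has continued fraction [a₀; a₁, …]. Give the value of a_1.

1

Apply division with remainder until the remainder is 0:
57 ÷ 16 → quotient 3, remainder 9
16 ÷ 9 → quotient 1, remainder 7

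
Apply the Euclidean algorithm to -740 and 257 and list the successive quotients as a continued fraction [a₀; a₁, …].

-740 = -3·257 + 31, so a_0 = -3
257 = 8·31 + 9, so a_1 = 8
31 = 3·9 + 4, so a_2 = 3
9 = 2·4 + 1, so a_3 = 2
4 = 4·1 + 0, so a_4 = 4

[-3; 8, 3, 2, 4]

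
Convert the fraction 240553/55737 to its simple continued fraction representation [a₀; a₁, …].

[4; 3, 6, 40, 36, 2]

⌊240553/55737⌋ = 4, remainder 17605
⌊55737/17605⌋ = 3, remainder 2922
⌊17605/2922⌋ = 6, remainder 73
⌊2922/73⌋ = 40, remainder 2
⌊73/2⌋ = 36, remainder 1
⌊2/1⌋ = 2, remainder 0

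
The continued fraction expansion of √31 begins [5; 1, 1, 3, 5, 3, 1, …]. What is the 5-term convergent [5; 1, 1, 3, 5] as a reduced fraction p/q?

206/37

Start with 5.
3 + 1/(5/1) = 3 + 1/5 = 16/5
1 + 1/(16/5) = 1 + 5/16 = 21/16
1 + 1/(21/16) = 1 + 16/21 = 37/21
5 + 1/(37/21) = 5 + 21/37 = 206/37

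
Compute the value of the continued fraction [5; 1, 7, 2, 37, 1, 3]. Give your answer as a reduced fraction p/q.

a_0 = 5: 5/1
a_1 = 1: 6/1
a_2 = 7: 47/8
a_3 = 2: 100/17
a_4 = 37: 3747/637
a_5 = 1: 3847/654
a_6 = 3: 15288/2599

15288/2599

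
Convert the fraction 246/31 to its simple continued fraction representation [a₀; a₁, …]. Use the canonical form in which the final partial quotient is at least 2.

246 = 7·31 + 29, so a_0 = 7
31 = 1·29 + 2, so a_1 = 1
29 = 14·2 + 1, so a_2 = 14
2 = 2·1 + 0, so a_3 = 2

[7; 1, 14, 2]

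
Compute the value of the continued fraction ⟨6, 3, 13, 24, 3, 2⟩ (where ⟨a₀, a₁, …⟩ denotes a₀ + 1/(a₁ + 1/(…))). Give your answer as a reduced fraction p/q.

43143/6821

Start with 2.
3 + 1/(2/1) = 3 + 1/2 = 7/2
24 + 1/(7/2) = 24 + 2/7 = 170/7
13 + 1/(170/7) = 13 + 7/170 = 2217/170
3 + 1/(2217/170) = 3 + 170/2217 = 6821/2217
6 + 1/(6821/2217) = 6 + 2217/6821 = 43143/6821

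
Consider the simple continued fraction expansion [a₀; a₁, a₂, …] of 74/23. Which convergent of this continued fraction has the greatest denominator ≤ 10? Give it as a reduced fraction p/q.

List convergents until the denominator exceeds the bound:
a_0 = 3: 3/1  (≤ bound)
a_1 = 4: 13/4  (≤ bound)
a_2 = 1: 16/5  (≤ bound)
a_3 = 1: 29/9  (≤ bound)
a_4 = 2: 74/23  (> 10, stop)

29/9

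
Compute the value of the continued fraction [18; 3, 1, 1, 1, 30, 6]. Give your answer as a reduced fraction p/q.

37149/2033

a_0 = 18: 18/1
a_1 = 3: 55/3
a_2 = 1: 73/4
a_3 = 1: 128/7
a_4 = 1: 201/11
a_5 = 30: 6158/337
a_6 = 6: 37149/2033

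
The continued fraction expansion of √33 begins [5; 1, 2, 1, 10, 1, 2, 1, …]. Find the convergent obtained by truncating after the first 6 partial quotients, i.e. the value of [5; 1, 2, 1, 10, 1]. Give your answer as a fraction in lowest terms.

270/47

Start with 1.
10 + 1/(1/1) = 10 + 1/1 = 11/1
1 + 1/(11/1) = 1 + 1/11 = 12/11
2 + 1/(12/11) = 2 + 11/12 = 35/12
1 + 1/(35/12) = 1 + 12/35 = 47/35
5 + 1/(47/35) = 5 + 35/47 = 270/47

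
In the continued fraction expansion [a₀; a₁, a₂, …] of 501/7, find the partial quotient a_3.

501 = 71·7 + 4, so a_0 = 71
7 = 1·4 + 3, so a_1 = 1
4 = 1·3 + 1, so a_2 = 1
3 = 3·1 + 0, so a_3 = 3

3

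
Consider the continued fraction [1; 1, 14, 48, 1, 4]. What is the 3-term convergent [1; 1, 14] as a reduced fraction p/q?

29/15

a_0 = 1: 1/1
a_1 = 1: 2/1
a_2 = 14: 29/15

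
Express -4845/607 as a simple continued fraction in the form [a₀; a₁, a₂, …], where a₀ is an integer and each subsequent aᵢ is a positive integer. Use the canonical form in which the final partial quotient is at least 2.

Run the Euclidean algorithm, recording each quotient:
-4845 = -8·607 + 11, so a_0 = -8
607 = 55·11 + 2, so a_1 = 55
11 = 5·2 + 1, so a_2 = 5
2 = 2·1 + 0, so a_3 = 2

[-8; 55, 5, 2]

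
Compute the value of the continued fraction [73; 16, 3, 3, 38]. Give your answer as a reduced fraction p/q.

Starting at the tail and folding back:
Start with 38.
3 + 1/(38/1) = 3 + 1/38 = 115/38
3 + 1/(115/38) = 3 + 38/115 = 383/115
16 + 1/(383/115) = 16 + 115/383 = 6243/383
73 + 1/(6243/383) = 73 + 383/6243 = 456122/6243

456122/6243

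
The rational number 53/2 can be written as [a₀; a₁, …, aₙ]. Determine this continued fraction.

[26; 2]

53 ÷ 2 → quotient 26, remainder 1
2 ÷ 1 → quotient 2, remainder 0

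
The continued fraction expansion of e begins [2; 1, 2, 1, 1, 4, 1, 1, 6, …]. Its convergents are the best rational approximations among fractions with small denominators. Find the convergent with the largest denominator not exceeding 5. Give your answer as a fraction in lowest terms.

11/4

a_0 = 2: 2/1  (≤ bound)
a_1 = 1: 3/1  (≤ bound)
a_2 = 2: 8/3  (≤ bound)
a_3 = 1: 11/4  (≤ bound)
a_4 = 1: 19/7  (> 5, stop)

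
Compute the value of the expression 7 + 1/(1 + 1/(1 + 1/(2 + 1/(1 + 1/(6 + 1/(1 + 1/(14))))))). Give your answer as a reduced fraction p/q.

Start with 14.
1 + 1/(14/1) = 1 + 1/14 = 15/14
6 + 1/(15/14) = 6 + 14/15 = 104/15
1 + 1/(104/15) = 1 + 15/104 = 119/104
2 + 1/(119/104) = 2 + 104/119 = 342/119
1 + 1/(342/119) = 1 + 119/342 = 461/342
1 + 1/(461/342) = 1 + 342/461 = 803/461
7 + 1/(803/461) = 7 + 461/803 = 6082/803

6082/803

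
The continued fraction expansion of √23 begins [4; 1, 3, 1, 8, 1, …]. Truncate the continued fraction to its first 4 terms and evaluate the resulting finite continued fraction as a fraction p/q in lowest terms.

24/5

Work from the innermost term outward:
Start with 1.
3 + 1/(1/1) = 3 + 1/1 = 4/1
1 + 1/(4/1) = 1 + 1/4 = 5/4
4 + 1/(5/4) = 4 + 4/5 = 24/5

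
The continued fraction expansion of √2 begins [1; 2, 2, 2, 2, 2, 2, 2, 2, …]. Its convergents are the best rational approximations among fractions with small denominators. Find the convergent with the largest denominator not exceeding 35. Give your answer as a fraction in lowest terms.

a_0 = 1: 1/1  (≤ bound)
a_1 = 2: 3/2  (≤ bound)
a_2 = 2: 7/5  (≤ bound)
a_3 = 2: 17/12  (≤ bound)
a_4 = 2: 41/29  (≤ bound)
a_5 = 2: 99/70  (> 35, stop)

41/29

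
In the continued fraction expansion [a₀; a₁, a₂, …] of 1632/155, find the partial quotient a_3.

8

1632 = 10·155 + 82, so a_0 = 10
155 = 1·82 + 73, so a_1 = 1
82 = 1·73 + 9, so a_2 = 1
73 = 8·9 + 1, so a_3 = 8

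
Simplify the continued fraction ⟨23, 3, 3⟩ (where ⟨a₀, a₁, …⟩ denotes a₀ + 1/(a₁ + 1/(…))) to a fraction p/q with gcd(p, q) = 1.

233/10

Starting at the tail and folding back:
Start with 3.
3 + 1/(3/1) = 3 + 1/3 = 10/3
23 + 1/(10/3) = 23 + 3/10 = 233/10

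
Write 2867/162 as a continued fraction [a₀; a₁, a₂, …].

2867 = 17·162 + 113, so a_0 = 17
162 = 1·113 + 49, so a_1 = 1
113 = 2·49 + 15, so a_2 = 2
49 = 3·15 + 4, so a_3 = 3
15 = 3·4 + 3, so a_4 = 3
4 = 1·3 + 1, so a_5 = 1
3 = 3·1 + 0, so a_6 = 3

[17; 1, 2, 3, 3, 1, 3]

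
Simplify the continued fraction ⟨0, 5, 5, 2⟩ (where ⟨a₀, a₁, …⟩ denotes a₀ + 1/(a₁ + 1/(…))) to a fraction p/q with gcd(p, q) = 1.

a_0 = 0: 0/1
a_1 = 5: 1/5
a_2 = 5: 5/26
a_3 = 2: 11/57

11/57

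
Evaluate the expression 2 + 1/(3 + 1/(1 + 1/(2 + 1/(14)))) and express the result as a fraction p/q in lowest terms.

Work from the innermost term outward:
Start with 14.
2 + 1/(14/1) = 2 + 1/14 = 29/14
1 + 1/(29/14) = 1 + 14/29 = 43/29
3 + 1/(43/29) = 3 + 29/43 = 158/43
2 + 1/(158/43) = 2 + 43/158 = 359/158

359/158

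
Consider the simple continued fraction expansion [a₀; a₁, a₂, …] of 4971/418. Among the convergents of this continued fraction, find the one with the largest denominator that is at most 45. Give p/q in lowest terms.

333/28

a_0 = 11: 11/1  (≤ bound)
a_1 = 1: 12/1  (≤ bound)
a_2 = 8: 107/9  (≤ bound)
a_3 = 3: 333/28  (≤ bound)
a_4 = 2: 773/65  (> 45, stop)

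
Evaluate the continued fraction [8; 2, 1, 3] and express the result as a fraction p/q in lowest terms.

Start with 3.
1 + 1/(3/1) = 1 + 1/3 = 4/3
2 + 1/(4/3) = 2 + 3/4 = 11/4
8 + 1/(11/4) = 8 + 4/11 = 92/11

92/11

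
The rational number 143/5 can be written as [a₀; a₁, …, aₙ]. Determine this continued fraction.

Repeatedly divide and take the remainder:
143 ÷ 5 → quotient 28, remainder 3
5 ÷ 3 → quotient 1, remainder 2
3 ÷ 2 → quotient 1, remainder 1
2 ÷ 1 → quotient 2, remainder 0

[28; 1, 1, 2]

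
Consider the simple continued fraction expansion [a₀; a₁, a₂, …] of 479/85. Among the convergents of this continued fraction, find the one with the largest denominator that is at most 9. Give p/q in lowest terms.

45/8

List convergents until the denominator exceeds the bound:
a_0 = 5: 5/1  (≤ bound)
a_1 = 1: 6/1  (≤ bound)
a_2 = 1: 11/2  (≤ bound)
a_3 = 1: 17/3  (≤ bound)
a_4 = 2: 45/8  (≤ bound)
a_5 = 1: 62/11  (> 9, stop)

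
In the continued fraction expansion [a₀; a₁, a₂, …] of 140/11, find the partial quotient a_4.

2

Apply division with remainder until the remainder is 0:
140 = 12·11 + 8, so a_0 = 12
11 = 1·8 + 3, so a_1 = 1
8 = 2·3 + 2, so a_2 = 2
3 = 1·2 + 1, so a_3 = 1
2 = 2·1 + 0, so a_4 = 2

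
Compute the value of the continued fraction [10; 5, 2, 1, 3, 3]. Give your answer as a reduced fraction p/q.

Start with 3.
3 + 1/(3/1) = 3 + 1/3 = 10/3
1 + 1/(10/3) = 1 + 3/10 = 13/10
2 + 1/(13/10) = 2 + 10/13 = 36/13
5 + 1/(36/13) = 5 + 13/36 = 193/36
10 + 1/(193/36) = 10 + 36/193 = 1966/193

1966/193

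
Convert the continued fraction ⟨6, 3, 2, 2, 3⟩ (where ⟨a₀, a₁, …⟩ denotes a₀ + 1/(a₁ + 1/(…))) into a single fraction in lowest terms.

a_0 = 6: 6/1
a_1 = 3: 19/3
a_2 = 2: 44/7
a_3 = 2: 107/17
a_4 = 3: 365/58

365/58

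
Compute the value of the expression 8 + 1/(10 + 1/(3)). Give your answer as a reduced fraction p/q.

Start with 3.
10 + 1/(3/1) = 10 + 1/3 = 31/3
8 + 1/(31/3) = 8 + 3/31 = 251/31

251/31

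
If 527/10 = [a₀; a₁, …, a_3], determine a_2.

2

527 = 52·10 + 7, so a_0 = 52
10 = 1·7 + 3, so a_1 = 1
7 = 2·3 + 1, so a_2 = 2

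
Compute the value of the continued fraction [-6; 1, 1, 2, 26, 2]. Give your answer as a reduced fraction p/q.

-1453/269

a_0 = -6: -6/1
a_1 = 1: -5/1
a_2 = 1: -11/2
a_3 = 2: -27/5
a_4 = 26: -713/132
a_5 = 2: -1453/269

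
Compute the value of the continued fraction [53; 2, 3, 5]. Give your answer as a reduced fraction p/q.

1977/37

Build up convergents one term at a time:
a_0 = 53: 53/1
a_1 = 2: 107/2
a_2 = 3: 374/7
a_3 = 5: 1977/37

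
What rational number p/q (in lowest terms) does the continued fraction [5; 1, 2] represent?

17/3

a_0 = 5: 5/1
a_1 = 1: 6/1
a_2 = 2: 17/3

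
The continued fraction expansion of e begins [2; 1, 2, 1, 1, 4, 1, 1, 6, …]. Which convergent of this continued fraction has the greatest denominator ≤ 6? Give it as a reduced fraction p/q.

11/4

a_0 = 2: 2/1  (≤ bound)
a_1 = 1: 3/1  (≤ bound)
a_2 = 2: 8/3  (≤ bound)
a_3 = 1: 11/4  (≤ bound)
a_4 = 1: 19/7  (> 6, stop)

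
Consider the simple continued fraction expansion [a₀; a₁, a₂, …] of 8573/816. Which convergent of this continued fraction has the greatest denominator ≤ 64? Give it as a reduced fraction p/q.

21/2

a_0 = 10: 10/1  (≤ bound)
a_1 = 1: 11/1  (≤ bound)
a_2 = 1: 21/2  (≤ bound)
a_3 = 40: 851/81  (> 64, stop)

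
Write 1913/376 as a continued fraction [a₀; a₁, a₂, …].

[5; 11, 2, 1, 1, 6]

⌊1913/376⌋ = 5, remainder 33
⌊376/33⌋ = 11, remainder 13
⌊33/13⌋ = 2, remainder 7
⌊13/7⌋ = 1, remainder 6
⌊7/6⌋ = 1, remainder 1
⌊6/1⌋ = 6, remainder 0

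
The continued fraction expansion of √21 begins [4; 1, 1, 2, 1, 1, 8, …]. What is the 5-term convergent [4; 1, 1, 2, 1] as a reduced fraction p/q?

Collapse the nested fraction from the inside out:
Start with 1.
2 + 1/(1/1) = 2 + 1/1 = 3/1
1 + 1/(3/1) = 1 + 1/3 = 4/3
1 + 1/(4/3) = 1 + 3/4 = 7/4
4 + 1/(7/4) = 4 + 4/7 = 32/7

32/7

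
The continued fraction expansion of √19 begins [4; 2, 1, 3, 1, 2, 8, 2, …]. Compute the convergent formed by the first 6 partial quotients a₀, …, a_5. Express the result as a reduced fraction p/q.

Start with 2.
1 + 1/(2/1) = 1 + 1/2 = 3/2
3 + 1/(3/2) = 3 + 2/3 = 11/3
1 + 1/(11/3) = 1 + 3/11 = 14/11
2 + 1/(14/11) = 2 + 11/14 = 39/14
4 + 1/(39/14) = 4 + 14/39 = 170/39

170/39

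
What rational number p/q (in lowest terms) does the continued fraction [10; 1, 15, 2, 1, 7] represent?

Start with 7.
1 + 1/(7/1) = 1 + 1/7 = 8/7
2 + 1/(8/7) = 2 + 7/8 = 23/8
15 + 1/(23/8) = 15 + 8/23 = 353/23
1 + 1/(353/23) = 1 + 23/353 = 376/353
10 + 1/(376/353) = 10 + 353/376 = 4113/376

4113/376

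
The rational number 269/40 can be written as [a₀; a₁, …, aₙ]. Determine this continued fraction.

[6; 1, 2, 1, 1, 1, 3]

Apply division with remainder until the remainder is 0:
269 = 6·40 + 29, so a_0 = 6
40 = 1·29 + 11, so a_1 = 1
29 = 2·11 + 7, so a_2 = 2
11 = 1·7 + 4, so a_3 = 1
7 = 1·4 + 3, so a_4 = 1
4 = 1·3 + 1, so a_5 = 1
3 = 3·1 + 0, so a_6 = 3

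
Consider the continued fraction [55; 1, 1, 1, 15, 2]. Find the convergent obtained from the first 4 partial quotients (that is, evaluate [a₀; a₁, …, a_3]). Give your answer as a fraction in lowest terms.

Compute successive convergents:
a_0 = 55: 55/1
a_1 = 1: 56/1
a_2 = 1: 111/2
a_3 = 1: 167/3

167/3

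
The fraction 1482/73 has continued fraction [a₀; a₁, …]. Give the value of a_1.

⌊1482/73⌋ = 20, remainder 22
⌊73/22⌋ = 3, remainder 7

3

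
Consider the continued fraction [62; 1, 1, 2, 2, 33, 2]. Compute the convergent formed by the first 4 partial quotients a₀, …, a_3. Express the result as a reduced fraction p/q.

313/5

Start with 2.
1 + 1/(2/1) = 1 + 1/2 = 3/2
1 + 1/(3/2) = 1 + 2/3 = 5/3
62 + 1/(5/3) = 62 + 3/5 = 313/5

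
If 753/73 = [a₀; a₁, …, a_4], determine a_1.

Run the Euclidean algorithm, recording each quotient:
753 = 10·73 + 23, so a_0 = 10
73 = 3·23 + 4, so a_1 = 3

3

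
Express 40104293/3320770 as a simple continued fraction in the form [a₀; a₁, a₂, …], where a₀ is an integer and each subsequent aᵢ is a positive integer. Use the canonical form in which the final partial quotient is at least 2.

[12; 13, 50, 5, 15, 5, 13]

Repeatedly divide and take the remainder:
40104293 ÷ 3320770 → quotient 12, remainder 255053
3320770 ÷ 255053 → quotient 13, remainder 5081
255053 ÷ 5081 → quotient 50, remainder 1003
5081 ÷ 1003 → quotient 5, remainder 66
1003 ÷ 66 → quotient 15, remainder 13
66 ÷ 13 → quotient 5, remainder 1
13 ÷ 1 → quotient 13, remainder 0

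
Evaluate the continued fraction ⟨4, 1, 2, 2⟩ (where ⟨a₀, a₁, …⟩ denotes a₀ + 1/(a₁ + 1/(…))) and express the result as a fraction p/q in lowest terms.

33/7

a_0 = 4: 4/1
a_1 = 1: 5/1
a_2 = 2: 14/3
a_3 = 2: 33/7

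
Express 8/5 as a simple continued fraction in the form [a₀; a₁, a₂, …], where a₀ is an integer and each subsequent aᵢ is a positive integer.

8 = 1·5 + 3, so a_0 = 1
5 = 1·3 + 2, so a_1 = 1
3 = 1·2 + 1, so a_2 = 1
2 = 2·1 + 0, so a_3 = 2

[1; 1, 1, 2]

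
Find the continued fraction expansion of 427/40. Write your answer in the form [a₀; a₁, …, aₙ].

[10; 1, 2, 13]

427 = 10·40 + 27, so a_0 = 10
40 = 1·27 + 13, so a_1 = 1
27 = 2·13 + 1, so a_2 = 2
13 = 13·1 + 0, so a_3 = 13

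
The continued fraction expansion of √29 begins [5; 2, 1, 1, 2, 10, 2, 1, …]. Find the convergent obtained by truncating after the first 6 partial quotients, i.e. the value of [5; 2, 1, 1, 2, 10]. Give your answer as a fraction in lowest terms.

a_0 = 5: 5/1
a_1 = 2: 11/2
a_2 = 1: 16/3
a_3 = 1: 27/5
a_4 = 2: 70/13
a_5 = 10: 727/135

727/135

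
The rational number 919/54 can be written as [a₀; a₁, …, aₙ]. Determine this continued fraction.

[17; 54]

Run the Euclidean algorithm, recording each quotient:
⌊919/54⌋ = 17, remainder 1
⌊54/1⌋ = 54, remainder 0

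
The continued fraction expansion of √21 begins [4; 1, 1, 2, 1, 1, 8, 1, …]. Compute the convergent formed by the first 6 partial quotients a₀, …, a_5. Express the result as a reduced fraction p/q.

Start with 1.
1 + 1/(1/1) = 1 + 1/1 = 2/1
2 + 1/(2/1) = 2 + 1/2 = 5/2
1 + 1/(5/2) = 1 + 2/5 = 7/5
1 + 1/(7/5) = 1 + 5/7 = 12/7
4 + 1/(12/7) = 4 + 7/12 = 55/12

55/12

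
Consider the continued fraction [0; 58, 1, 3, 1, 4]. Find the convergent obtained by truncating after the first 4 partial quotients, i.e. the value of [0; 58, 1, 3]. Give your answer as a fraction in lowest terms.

4/235

Start with 3.
1 + 1/(3/1) = 1 + 1/3 = 4/3
58 + 1/(4/3) = 58 + 3/4 = 235/4
0 + 1/(235/4) = 0 + 4/235 = 4/235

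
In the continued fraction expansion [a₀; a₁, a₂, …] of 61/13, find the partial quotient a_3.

4

61 = 4·13 + 9, so a_0 = 4
13 = 1·9 + 4, so a_1 = 1
9 = 2·4 + 1, so a_2 = 2
4 = 4·1 + 0, so a_3 = 4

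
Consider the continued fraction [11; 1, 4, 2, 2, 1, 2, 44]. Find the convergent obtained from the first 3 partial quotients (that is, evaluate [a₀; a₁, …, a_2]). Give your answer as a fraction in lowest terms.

Work from the innermost term outward:
Start with 4.
1 + 1/(4/1) = 1 + 1/4 = 5/4
11 + 1/(5/4) = 11 + 4/5 = 59/5

59/5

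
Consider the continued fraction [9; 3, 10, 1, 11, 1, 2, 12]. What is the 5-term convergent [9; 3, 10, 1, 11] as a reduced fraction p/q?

3776/405

Compute successive convergents:
a_0 = 9: 9/1
a_1 = 3: 28/3
a_2 = 10: 289/31
a_3 = 1: 317/34
a_4 = 11: 3776/405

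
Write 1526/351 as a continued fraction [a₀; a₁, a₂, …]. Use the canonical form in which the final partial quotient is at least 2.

Run the Euclidean algorithm, recording each quotient:
⌊1526/351⌋ = 4, remainder 122
⌊351/122⌋ = 2, remainder 107
⌊122/107⌋ = 1, remainder 15
⌊107/15⌋ = 7, remainder 2
⌊15/2⌋ = 7, remainder 1
⌊2/1⌋ = 2, remainder 0

[4; 2, 1, 7, 7, 2]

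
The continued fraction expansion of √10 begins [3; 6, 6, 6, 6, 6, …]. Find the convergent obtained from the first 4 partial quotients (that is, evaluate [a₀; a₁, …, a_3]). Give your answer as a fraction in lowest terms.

Use the convergent recurrence hₖ = aₖ·hₖ₋₁ + hₖ₋₂ (and likewise for the denominators kₖ):
a_0 = 3: 3/1
a_1 = 6: 19/6
a_2 = 6: 117/37
a_3 = 6: 721/228

721/228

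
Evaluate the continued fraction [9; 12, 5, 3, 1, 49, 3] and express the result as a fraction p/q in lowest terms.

349413/38473

Start with 3.
49 + 1/(3/1) = 49 + 1/3 = 148/3
1 + 1/(148/3) = 1 + 3/148 = 151/148
3 + 1/(151/148) = 3 + 148/151 = 601/151
5 + 1/(601/151) = 5 + 151/601 = 3156/601
12 + 1/(3156/601) = 12 + 601/3156 = 38473/3156
9 + 1/(38473/3156) = 9 + 3156/38473 = 349413/38473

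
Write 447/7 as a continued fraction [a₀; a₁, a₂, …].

[63; 1, 6]

⌊447/7⌋ = 63, remainder 6
⌊7/6⌋ = 1, remainder 1
⌊6/1⌋ = 6, remainder 0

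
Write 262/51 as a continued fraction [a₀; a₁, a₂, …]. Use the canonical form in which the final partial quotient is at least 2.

[5; 7, 3, 2]

262 = 5·51 + 7, so a_0 = 5
51 = 7·7 + 2, so a_1 = 7
7 = 3·2 + 1, so a_2 = 3
2 = 2·1 + 0, so a_3 = 2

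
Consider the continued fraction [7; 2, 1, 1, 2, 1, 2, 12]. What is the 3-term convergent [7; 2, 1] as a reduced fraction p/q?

22/3

a_0 = 7: 7/1
a_1 = 2: 15/2
a_2 = 1: 22/3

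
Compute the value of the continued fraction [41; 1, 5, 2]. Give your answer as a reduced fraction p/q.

544/13

Start with 2.
5 + 1/(2/1) = 5 + 1/2 = 11/2
1 + 1/(11/2) = 1 + 2/11 = 13/11
41 + 1/(13/11) = 41 + 11/13 = 544/13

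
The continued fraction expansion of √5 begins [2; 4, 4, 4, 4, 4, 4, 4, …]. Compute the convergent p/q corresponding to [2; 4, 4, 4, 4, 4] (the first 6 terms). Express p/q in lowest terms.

2889/1292

Collapse the nested fraction from the inside out:
Start with 4.
4 + 1/(4/1) = 4 + 1/4 = 17/4
4 + 1/(17/4) = 4 + 4/17 = 72/17
4 + 1/(72/17) = 4 + 17/72 = 305/72
4 + 1/(305/72) = 4 + 72/305 = 1292/305
2 + 1/(1292/305) = 2 + 305/1292 = 2889/1292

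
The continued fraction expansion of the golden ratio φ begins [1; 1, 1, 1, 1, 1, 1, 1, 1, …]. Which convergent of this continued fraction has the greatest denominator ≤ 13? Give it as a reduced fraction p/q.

a_0 = 1: 1/1  (≤ bound)
a_1 = 1: 2/1  (≤ bound)
a_2 = 1: 3/2  (≤ bound)
a_3 = 1: 5/3  (≤ bound)
a_4 = 1: 8/5  (≤ bound)
a_5 = 1: 13/8  (≤ bound)
a_6 = 1: 21/13  (≤ bound)
a_7 = 1: 34/21  (> 13, stop)

21/13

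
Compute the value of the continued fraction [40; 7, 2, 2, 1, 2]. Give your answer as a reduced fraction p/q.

5659/141

Start with 2.
1 + 1/(2/1) = 1 + 1/2 = 3/2
2 + 1/(3/2) = 2 + 2/3 = 8/3
2 + 1/(8/3) = 2 + 3/8 = 19/8
7 + 1/(19/8) = 7 + 8/19 = 141/19
40 + 1/(141/19) = 40 + 19/141 = 5659/141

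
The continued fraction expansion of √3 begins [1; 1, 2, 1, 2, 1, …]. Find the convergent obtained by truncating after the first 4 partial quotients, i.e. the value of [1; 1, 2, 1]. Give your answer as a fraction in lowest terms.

7/4

Start with 1.
2 + 1/(1/1) = 2 + 1/1 = 3/1
1 + 1/(3/1) = 1 + 1/3 = 4/3
1 + 1/(4/3) = 1 + 3/4 = 7/4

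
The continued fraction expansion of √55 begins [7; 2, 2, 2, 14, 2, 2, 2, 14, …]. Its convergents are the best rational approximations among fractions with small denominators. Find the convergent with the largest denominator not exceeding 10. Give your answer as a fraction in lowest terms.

37/5

a_0 = 7: 7/1  (≤ bound)
a_1 = 2: 15/2  (≤ bound)
a_2 = 2: 37/5  (≤ bound)
a_3 = 2: 89/12  (> 10, stop)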